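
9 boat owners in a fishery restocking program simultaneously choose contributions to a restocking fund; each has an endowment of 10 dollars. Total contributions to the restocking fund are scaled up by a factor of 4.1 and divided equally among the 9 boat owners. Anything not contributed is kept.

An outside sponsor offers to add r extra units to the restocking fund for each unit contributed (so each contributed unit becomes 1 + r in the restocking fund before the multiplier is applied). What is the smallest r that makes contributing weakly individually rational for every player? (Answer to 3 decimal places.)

1.195

With matching at rate r, one contributed unit becomes (1 + r) in the restocking fund and returns 4.1 × (1 + r) / 9 to the contributor.
Setting this equal to 1: 1 + r = 9/4.1 = 2.1951.
So the minimum matching rate is r = 2.1951 − 1 = 1.195.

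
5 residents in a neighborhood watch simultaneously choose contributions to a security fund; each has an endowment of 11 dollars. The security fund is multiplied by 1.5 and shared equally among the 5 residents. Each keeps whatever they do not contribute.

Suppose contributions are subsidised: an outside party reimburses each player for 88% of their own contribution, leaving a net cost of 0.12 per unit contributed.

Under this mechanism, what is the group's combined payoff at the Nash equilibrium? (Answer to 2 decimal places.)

130.90 dollars

The effective private return per unit is now (1.5/5) / 0.12 = 2.5000 > 1, so every player's dominant strategy flips to full contribution.
So the Nash equilibrium is full contribution by all 5; the group earns 5 × (11 × 0.88 + 1.5 × 11) = 130.90.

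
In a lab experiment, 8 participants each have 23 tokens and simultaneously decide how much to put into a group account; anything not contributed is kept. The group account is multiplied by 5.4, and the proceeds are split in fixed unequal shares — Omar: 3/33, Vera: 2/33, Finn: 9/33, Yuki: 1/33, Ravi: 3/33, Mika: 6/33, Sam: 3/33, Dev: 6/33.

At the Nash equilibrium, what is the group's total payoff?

285.20 tokens

Each unit j contributes comes back to j as 5.4 × (j's share), so j prefers to contribute only if that share exceeds 1/5.4 = 0.1852; otherwise keeping the unit dominates.
Only Finn (9/33) clears that bar, contributing 23; the remaining 7 contribute 0. Total contributed: 23.
The group account pays out 5.4 × 23 = 124.20 in total (split across the unequal shares, but the aggregate is all that matters for the group sum).
The 7 free-riders keep 23 each, adding 161. Group total = 161 + 124.20 = 285.20.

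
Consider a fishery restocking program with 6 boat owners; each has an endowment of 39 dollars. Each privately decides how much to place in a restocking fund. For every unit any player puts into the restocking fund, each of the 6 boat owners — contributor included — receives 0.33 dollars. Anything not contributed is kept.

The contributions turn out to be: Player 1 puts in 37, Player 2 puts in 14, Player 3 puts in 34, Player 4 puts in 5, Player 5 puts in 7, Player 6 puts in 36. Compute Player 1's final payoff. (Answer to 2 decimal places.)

Total contributed: 37 + 14 + 34 + 5 + 7 + 36 = 133.
Each receives 0.33 × 133 = 43.89 from the restocking fund.
Player 1 keeps 39 − 37 = 2, so Player 1's payoff is 2 + 43.89 = 45.89.

45.89 dollars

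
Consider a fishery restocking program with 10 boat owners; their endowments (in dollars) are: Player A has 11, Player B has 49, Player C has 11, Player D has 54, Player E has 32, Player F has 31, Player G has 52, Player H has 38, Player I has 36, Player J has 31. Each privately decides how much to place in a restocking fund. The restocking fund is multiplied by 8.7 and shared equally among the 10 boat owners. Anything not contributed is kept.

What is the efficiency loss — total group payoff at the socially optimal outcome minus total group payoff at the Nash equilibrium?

The private return per contributed unit is 8.7/10 = 0.8700 < 1 for every player regardless of endowment, so the Nash equilibrium is zero contribution and the group total is Σ E_j = 11 + 49 + 11 + 54 + 32 + 31 + 52 + 38 + 36 + 31 = 345.
Each contributed unit returns 8.700 to the group, so the social optimum is full contribution by everyone: group total = 8.700 × 345 = 3001.50.
Efficiency loss = (8.700 − 1) × 345 = 2656.50.

2656.50 dollars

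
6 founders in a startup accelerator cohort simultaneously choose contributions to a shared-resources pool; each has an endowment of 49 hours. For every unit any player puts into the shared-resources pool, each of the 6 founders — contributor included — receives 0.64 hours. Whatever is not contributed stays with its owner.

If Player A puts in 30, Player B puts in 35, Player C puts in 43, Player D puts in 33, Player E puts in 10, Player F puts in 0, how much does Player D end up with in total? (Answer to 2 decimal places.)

Total contributed: 30 + 35 + 43 + 33 + 10 + 0 = 151.
Each receives 0.64 × 151 = 96.64 from the shared-resources pool.
Player D keeps 49 − 33 = 16, so Player D's payoff is 16 + 96.64 = 112.64.

112.64 hours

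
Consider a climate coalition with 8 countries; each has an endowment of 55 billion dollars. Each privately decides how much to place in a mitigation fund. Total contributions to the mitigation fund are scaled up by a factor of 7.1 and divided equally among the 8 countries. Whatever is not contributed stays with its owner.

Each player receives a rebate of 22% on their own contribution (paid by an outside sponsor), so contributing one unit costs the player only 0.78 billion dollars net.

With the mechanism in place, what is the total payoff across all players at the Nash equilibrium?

3220.80 billion dollars

The effective private return per unit is now (7.1/8) / 0.78 = 1.1378 > 1, so every player's dominant strategy flips to full contribution.
So the Nash equilibrium is full contribution by all 8; the group earns 8 × (55 × 0.22 + 7.1 × 55) = 3220.80.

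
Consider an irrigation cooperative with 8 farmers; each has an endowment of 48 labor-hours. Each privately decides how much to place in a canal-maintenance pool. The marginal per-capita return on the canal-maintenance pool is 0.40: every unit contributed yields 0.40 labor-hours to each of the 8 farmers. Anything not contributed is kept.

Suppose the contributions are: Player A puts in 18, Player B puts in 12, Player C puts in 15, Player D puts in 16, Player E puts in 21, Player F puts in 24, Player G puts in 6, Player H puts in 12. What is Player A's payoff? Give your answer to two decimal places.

Total contributed: 18 + 12 + 15 + 16 + 21 + 24 + 6 + 12 = 124.
Each receives 0.40 × 124 = 49.60 from the canal-maintenance pool.
Player A keeps 48 − 18 = 30, so Player A's payoff is 30 + 49.60 = 79.60.

79.60 labor-hours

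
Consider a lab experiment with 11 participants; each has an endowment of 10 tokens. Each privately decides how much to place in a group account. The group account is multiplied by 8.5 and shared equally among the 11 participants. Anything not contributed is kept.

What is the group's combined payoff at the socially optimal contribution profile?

Each contributed unit returns 8.500 to the group as a whole (0.7727 to each of 11 players), which exceeds 1, so the social optimum is full contribution: group total = 8.500 × 110 = 935.00.

935.00 tokens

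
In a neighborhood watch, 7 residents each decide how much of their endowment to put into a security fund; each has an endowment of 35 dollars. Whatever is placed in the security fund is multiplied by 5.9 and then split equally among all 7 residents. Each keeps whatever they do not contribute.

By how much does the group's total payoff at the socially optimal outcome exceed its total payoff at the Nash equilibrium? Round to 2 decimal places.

Each contributed unit returns 5.9/7 = 0.8429 to its contributor — below 1 — so contributing 0 is dominant for every player. At the Nash equilibrium everyone keeps their 35, and the group total is 7 × 35 = 245.
Each contributed unit returns 5.900 to the group as a whole (0.8429 to each of 7 players), which exceeds 1, so the social optimum is full contribution: group total = 5.900 × 245 = 1445.50.
Efficiency loss = 1445.50 − 245 = 1200.50.

1200.50 dollars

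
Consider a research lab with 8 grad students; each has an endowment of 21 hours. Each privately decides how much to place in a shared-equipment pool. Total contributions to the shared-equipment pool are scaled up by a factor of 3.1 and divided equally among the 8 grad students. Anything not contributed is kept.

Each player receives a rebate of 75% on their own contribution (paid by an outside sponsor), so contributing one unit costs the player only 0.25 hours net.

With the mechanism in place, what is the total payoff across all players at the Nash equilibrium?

646.80 hours

The effective private return per unit is now (3.1/8) / 0.25 = 1.5500 > 1, so every player's dominant strategy flips to full contribution.
At the Nash equilibrium everyone contributes 21. Group total payoff = 8 × (21 × 0.75 + 3.1 × 21) = 646.80.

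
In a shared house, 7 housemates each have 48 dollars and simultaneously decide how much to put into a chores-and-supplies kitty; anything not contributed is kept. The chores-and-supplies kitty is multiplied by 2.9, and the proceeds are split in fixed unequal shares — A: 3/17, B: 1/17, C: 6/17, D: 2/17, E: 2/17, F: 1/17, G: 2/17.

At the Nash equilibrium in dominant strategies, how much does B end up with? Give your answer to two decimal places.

Each unit j contributes comes back to j as 2.9 × (j's share), so j prefers to contribute only if that share exceeds 1/2.9 = 0.3448; otherwise keeping the unit dominates.
C alone (share 6/17) is above the threshold, contributing 48; the remaining 6 contribute 0. Total contributed: 48.
B keeps 48 and receives 2.9 × 48 × 1/17 = 8.19 from the chores-and-supplies kitty, for a payoff of 56.19.

56.19 dollars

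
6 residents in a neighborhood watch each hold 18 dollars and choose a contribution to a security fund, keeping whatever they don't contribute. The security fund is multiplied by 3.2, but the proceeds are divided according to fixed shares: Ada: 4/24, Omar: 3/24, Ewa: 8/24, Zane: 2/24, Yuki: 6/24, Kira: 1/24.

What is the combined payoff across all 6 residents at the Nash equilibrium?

147.60 dollars

Player j's private return per contributed unit is 3.2 × (j's share). Contributing is weakly dominant for j when that share is at least 1/3.2 = 0.3125, and contributing 0 is dominant otherwise.
The only share above 0.3125 is Ewa's 8/24, contributing 18; the remaining 5 contribute 0. Total contributed: 18.
The security fund pays out 3.2 × 18 = 57.60 in total (split across the unequal shares, but the aggregate is all that matters for the group sum).
The 5 free-riders keep 18 each, adding 90. Group total = 90 + 57.60 = 147.60.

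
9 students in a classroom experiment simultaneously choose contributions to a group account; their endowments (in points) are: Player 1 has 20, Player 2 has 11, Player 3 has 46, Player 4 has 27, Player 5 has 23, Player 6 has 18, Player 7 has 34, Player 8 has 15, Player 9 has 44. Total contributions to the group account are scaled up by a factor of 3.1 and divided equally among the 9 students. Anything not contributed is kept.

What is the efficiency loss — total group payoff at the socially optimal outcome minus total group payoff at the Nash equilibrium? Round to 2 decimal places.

499.80 points

The private return per contributed unit is 3.1/9 = 0.3444 < 1 for every player regardless of endowment, so the Nash equilibrium is zero contribution and the group total is Σ E_j = 20 + 11 + 46 + 27 + 23 + 18 + 34 + 15 + 44 = 238.
Each contributed unit returns 3.100 to the group, so the social optimum is full contribution by everyone: group total = 3.100 × 238 = 737.80.
Efficiency loss = (3.100 − 1) × 238 = 499.80.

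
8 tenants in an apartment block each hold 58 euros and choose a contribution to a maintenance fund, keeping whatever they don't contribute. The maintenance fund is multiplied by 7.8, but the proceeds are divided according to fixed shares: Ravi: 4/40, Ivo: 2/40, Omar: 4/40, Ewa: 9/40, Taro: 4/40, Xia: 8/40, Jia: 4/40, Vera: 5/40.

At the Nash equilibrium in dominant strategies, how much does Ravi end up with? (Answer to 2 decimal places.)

For player j, contributing a unit is worthwhile iff 7.8 × (j's share) ≥ 1, i.e. iff j's share is at least 0.1282.
The shares above 0.1282 belong to Ewa and Xia, contributing 58 each; the remaining 6 contribute 0. Total contributed: 116.
Ravi keeps 58 and receives 7.8 × 116 × 4/40 = 90.48 from the maintenance fund, for a payoff of 148.48.

148.48 euros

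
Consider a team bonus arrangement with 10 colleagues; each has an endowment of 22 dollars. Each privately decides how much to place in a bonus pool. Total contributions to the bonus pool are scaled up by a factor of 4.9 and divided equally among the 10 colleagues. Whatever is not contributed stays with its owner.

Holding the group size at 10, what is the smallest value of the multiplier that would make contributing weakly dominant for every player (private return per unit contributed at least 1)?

10

A contributed unit returns (multiplier)/10 to its contributor.
This reaches 1 exactly when the multiplier is 10.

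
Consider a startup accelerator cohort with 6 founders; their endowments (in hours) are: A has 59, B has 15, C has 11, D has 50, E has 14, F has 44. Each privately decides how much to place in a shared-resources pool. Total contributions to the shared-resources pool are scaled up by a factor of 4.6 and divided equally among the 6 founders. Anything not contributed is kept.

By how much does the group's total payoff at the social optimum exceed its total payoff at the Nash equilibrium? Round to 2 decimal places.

The private return per contributed unit is 4.6/6 = 0.7667 < 1 for every player regardless of endowment, so the Nash equilibrium is zero contribution and the group total is Σ E_j = 59 + 15 + 11 + 50 + 14 + 44 = 193.
Each contributed unit returns 4.600 to the group, so the social optimum is full contribution by everyone: group total = 4.600 × 193 = 887.80.
Efficiency loss = (4.600 − 1) × 193 = 694.80.

694.80 hours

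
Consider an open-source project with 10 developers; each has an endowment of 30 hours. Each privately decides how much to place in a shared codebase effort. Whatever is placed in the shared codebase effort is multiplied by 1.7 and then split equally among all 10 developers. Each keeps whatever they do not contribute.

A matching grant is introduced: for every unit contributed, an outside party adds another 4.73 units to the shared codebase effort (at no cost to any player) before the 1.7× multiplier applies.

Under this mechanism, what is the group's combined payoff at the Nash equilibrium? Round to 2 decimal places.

300.00 hours

The effective private return is 1.7 × 5.73 / 10 = 0.9741, which is still under 1, so the mechanism doesn't change anyone's dominant strategy: zero contribution.
At the Nash equilibrium no one contributes; group total payoff = 10 × 30 = 300.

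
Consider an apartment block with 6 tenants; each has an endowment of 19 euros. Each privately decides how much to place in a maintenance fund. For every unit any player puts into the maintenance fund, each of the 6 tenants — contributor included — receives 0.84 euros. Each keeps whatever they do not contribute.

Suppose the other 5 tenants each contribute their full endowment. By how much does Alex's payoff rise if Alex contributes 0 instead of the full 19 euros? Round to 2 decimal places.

3.04 euros

Switching from a contribution of 19 to 0 lets Alex keep an extra 19 euros, but lowers the maintenance fund by 19, which costs Alex their own share of that drop: 0.84 × 19 = 15.96.
Net gain = 19 − 15.96 = 3.04. The private return per contributed unit (0.84) is below 1, so free-riding is indeed the best response regardless of what the others do.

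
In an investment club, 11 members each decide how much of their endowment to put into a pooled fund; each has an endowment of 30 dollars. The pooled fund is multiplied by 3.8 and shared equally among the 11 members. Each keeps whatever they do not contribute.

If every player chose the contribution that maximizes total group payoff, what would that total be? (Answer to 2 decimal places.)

1254.00 dollars

Each contributed unit returns 3.800 to the group as a whole (0.3455 to each of 11 players), which exceeds 1, so the social optimum is full contribution: group total = 3.800 × 330 = 1254.00.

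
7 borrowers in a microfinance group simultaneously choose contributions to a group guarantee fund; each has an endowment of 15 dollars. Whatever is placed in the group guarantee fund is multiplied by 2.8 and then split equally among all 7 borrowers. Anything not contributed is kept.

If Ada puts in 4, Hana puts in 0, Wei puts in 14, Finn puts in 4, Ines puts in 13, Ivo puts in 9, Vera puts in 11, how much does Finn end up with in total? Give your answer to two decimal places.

Total contributed: 4 + 0 + 14 + 4 + 13 + 9 + 11 = 55.
Each receives 2.8 × 55 / 7 = 22.00 from the group guarantee fund.
Finn keeps 15 − 4 = 11, so Finn's payoff is 11 + 22.00 = 33.00.

33.00 dollars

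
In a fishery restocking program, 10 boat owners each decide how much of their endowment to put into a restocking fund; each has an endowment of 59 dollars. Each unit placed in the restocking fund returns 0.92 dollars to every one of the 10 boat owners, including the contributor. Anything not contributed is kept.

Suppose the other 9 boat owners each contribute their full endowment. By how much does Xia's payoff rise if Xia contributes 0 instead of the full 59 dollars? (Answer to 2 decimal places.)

4.72 dollars

Switching from a contribution of 59 to 0 lets Xia keep an extra 59 dollars, but lowers the restocking fund by 59, which costs Xia their own share of that drop: 0.92 × 59 = 54.28.
Net gain = 59 − 54.28 = 4.72. The private return per contributed unit (0.92) is below 1, so free-riding is indeed the best response regardless of what the others do.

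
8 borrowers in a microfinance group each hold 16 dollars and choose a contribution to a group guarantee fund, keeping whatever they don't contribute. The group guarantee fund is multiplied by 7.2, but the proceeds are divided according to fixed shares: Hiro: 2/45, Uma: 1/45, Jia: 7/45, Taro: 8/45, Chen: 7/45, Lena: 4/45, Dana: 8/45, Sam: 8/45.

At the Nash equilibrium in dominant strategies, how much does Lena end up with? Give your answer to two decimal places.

Each unit j contributes comes back to j as 7.2 × (j's share), so j prefers to contribute only if that share exceeds 1/7.2 = 0.1389; otherwise keeping the unit dominates.
Jia, Taro, Chen, Dana and Sam clear that bar, contributing 16 each; the remaining 3 contribute 0. Total contributed: 80.
Lena keeps 16 and receives 7.2 × 80 × 4/45 = 51.20 from the group guarantee fund, for a payoff of 67.20.

67.20 dollars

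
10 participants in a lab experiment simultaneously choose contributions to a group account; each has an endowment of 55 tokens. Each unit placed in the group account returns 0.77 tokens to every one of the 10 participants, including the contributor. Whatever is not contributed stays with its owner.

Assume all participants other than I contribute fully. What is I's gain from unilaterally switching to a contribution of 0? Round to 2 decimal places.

12.65 tokens

Switching from a contribution of 55 to 0 lets I keep an extra 55 tokens, but lowers the group account by 55, which costs I their own share of that drop: 0.77 × 55 = 42.35.
Net gain = 55 − 42.35 = 12.65. The private return per contributed unit (0.77) is below 1, so free-riding is indeed the best response regardless of what the others do.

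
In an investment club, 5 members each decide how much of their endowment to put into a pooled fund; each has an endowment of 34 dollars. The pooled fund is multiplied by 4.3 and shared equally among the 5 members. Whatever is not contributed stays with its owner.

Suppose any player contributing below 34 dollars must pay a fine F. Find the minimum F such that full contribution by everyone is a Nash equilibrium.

4.76 dollars

Given the others contribute fully, the best deviation is to contribute 0 (any partial contribution still incurs the fine and gives up units whose private return 0.8600 is below 1).
Deviating from 34 to 0 saves 34 dollars but forfeits the deviator's share of the drop in the pooled fund: 4.3/5 × 34 = 29.24.
So the deviation gain is 34 − 29.24 = 4.76, and the fine must be at least 4.76 dollars to wipe it out.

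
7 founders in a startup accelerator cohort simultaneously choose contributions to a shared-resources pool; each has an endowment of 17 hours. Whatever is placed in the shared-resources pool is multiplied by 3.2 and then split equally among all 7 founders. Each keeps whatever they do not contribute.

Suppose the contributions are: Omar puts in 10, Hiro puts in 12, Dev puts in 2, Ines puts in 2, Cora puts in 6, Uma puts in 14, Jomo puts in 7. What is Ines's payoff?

Total contributed: 10 + 12 + 2 + 2 + 6 + 14 + 7 = 53.
Each receives 3.2 × 53 / 7 = 24.23 from the shared-resources pool.
Ines keeps 17 − 2 = 15, so Ines's payoff is 15 + 24.23 = 39.23.

39.23 hours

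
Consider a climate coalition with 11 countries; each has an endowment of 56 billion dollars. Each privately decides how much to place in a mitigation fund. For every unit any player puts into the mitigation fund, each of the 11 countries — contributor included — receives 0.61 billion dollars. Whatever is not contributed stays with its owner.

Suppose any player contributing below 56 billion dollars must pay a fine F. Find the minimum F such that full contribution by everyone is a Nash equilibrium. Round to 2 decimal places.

Given the others contribute fully, the best deviation is to contribute 0 (any partial contribution still incurs the fine and gives up units whose private return 0.61 is below 1).
Deviating from 56 to 0 saves 56 billion dollars but forfeits the deviator's share of the drop in the mitigation fund: 0.61 × 56 = 34.16.
So the deviation gain is 56 − 34.16 = 21.84, and the fine must be at least 21.84 billion dollars to wipe it out.

21.84 billion dollars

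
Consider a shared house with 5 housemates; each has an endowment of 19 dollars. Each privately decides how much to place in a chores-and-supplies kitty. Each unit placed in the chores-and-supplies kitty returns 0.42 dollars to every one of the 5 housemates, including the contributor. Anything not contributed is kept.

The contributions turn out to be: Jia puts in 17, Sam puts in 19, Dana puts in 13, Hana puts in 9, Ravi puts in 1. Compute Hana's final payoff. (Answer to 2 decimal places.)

Total contributed: 17 + 19 + 13 + 9 + 1 = 59.
Each receives 0.42 × 59 = 24.78 from the chores-and-supplies kitty.
Hana keeps 19 − 9 = 10, so Hana's payoff is 10 + 24.78 = 34.78.

34.78 dollars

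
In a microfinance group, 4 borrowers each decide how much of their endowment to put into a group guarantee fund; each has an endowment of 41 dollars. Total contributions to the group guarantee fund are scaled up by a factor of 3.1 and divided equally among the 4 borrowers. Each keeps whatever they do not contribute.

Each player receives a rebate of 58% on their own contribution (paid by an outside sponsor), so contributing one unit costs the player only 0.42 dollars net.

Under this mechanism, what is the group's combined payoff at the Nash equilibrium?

Under the mechanism each unit contributed yields (3.1/4) / 0.42 = 1.8452 back to its contributor per unit of net cost, which exceeds 1, making full contribution the dominant choice for everyone.
So the Nash equilibrium is full contribution by all 4; the group earns 4 × (41 × 0.58 + 3.1 × 41) = 603.52.

603.52 dollars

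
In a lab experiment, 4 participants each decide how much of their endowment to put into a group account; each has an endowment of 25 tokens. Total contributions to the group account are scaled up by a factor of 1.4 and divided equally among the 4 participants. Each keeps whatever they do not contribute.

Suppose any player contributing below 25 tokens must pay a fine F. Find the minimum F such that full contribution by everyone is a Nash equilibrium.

Given the others contribute fully, the best deviation is to contribute 0 (any partial contribution still incurs the fine and gives up units whose private return 0.3500 is below 1).
Deviating from 25 to 0 saves 25 tokens but forfeits the deviator's share of the drop in the group account: 1.4/4 × 25 = 8.75.
So the deviation gain is 25 − 8.75 = 16.25, and the fine must be at least 16.25 tokens to wipe it out.

16.25 tokens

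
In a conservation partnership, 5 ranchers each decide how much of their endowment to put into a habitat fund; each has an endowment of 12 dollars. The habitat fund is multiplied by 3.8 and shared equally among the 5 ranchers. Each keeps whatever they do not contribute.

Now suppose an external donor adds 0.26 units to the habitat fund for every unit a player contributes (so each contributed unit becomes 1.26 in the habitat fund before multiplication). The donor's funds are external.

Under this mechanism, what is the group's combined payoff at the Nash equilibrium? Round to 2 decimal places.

Even with the mechanism, each unit contributed returns only 3.8 × 1.26 / 5 = 0.9576 per unit of net cost, so contributing nothing is still dominant.
Everyone keeps their endowment and the group total is 5 × 12 = 60.

60.00 dollars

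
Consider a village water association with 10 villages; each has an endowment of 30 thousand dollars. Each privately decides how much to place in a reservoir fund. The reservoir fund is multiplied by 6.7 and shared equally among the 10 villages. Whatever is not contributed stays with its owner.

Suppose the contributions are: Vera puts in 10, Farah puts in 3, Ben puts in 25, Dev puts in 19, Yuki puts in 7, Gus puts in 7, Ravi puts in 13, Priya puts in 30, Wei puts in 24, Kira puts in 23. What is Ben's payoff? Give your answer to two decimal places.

Total contributed: 10 + 3 + 25 + 19 + 7 + 7 + 13 + 30 + 24 + 23 = 161.
Each receives 6.7 × 161 / 10 = 107.87 from the reservoir fund.
Ben keeps 30 − 25 = 5, so Ben's payoff is 5 + 107.87 = 112.87.

112.87 thousand dollars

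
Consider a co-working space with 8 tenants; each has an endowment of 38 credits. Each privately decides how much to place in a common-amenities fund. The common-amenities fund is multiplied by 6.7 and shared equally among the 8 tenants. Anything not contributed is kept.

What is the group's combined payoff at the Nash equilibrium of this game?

304.00 credits

Each contributed unit returns 6.7/8 = 0.8375 to its contributor — below 1 — so contributing 0 is dominant for every player. At the Nash equilibrium everyone keeps their 38, and the group total is 8 × 38 = 304.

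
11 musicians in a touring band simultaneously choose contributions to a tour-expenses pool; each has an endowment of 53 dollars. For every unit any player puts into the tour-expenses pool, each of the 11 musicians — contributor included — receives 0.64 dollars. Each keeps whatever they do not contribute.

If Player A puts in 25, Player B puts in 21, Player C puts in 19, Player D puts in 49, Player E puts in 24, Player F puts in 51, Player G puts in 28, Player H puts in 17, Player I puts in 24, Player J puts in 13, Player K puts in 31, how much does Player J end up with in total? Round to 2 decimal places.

233.28 dollars

Total contributed: 25 + 21 + 19 + 49 + 24 + 51 + 28 + 17 + 24 + 13 + 31 = 302.
Each receives 0.64 × 302 = 193.28 from the tour-expenses pool.
Player J keeps 53 − 13 = 40, so Player J's payoff is 40 + 193.28 = 233.28.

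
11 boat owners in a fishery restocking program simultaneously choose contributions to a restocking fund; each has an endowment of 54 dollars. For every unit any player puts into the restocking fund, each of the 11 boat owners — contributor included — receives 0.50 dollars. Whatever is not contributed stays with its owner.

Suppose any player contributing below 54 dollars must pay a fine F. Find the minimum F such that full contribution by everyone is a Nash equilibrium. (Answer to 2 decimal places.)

27.00 dollars

Given the others contribute fully, the best deviation is to contribute 0 (any partial contribution still incurs the fine and gives up units whose private return 0.50 is below 1).
Deviating from 54 to 0 saves 54 dollars but forfeits the deviator's share of the drop in the restocking fund: 0.50 × 54 = 27.00.
So the deviation gain is 54 − 27.00 = 27.00, and the fine must be at least 27.00 dollars to wipe it out.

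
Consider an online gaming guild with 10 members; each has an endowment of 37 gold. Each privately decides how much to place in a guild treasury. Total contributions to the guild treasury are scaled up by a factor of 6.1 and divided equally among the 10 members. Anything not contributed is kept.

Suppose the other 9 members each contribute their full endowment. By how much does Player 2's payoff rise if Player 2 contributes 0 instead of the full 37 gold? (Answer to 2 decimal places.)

Switching from a contribution of 37 to 0 lets Player 2 keep an extra 37 gold, but lowers the guild treasury by 37, which costs Player 2 their own share of that drop: 6.1/10 × 37 = 22.57.
Net gain = 37 − 22.57 = 14.43. The private return per contributed unit (0.6100) is below 1, so free-riding is indeed the best response regardless of what the others do.

14.43 gold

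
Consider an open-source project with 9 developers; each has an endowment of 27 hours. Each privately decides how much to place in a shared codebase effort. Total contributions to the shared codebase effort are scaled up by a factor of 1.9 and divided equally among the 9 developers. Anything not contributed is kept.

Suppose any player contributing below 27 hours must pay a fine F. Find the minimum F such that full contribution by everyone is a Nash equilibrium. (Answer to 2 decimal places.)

21.30 hours

Given the others contribute fully, the best deviation is to contribute 0 (any partial contribution still incurs the fine and gives up units whose private return 0.2111 is below 1).
Deviating from 27 to 0 saves 27 hours but forfeits the deviator's share of the drop in the shared codebase effort: 1.9/9 × 27 = 5.70.
So the deviation gain is 27 − 5.70 = 21.30, and the fine must be at least 21.30 hours to wipe it out.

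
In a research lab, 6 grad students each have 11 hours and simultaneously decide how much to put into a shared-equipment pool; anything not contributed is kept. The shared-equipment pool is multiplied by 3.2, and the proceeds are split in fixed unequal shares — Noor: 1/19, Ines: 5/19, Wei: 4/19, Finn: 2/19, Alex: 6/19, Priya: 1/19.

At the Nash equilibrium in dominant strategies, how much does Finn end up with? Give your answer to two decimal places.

For player j, contributing a unit is worthwhile iff 3.2 × (j's share) ≥ 1, i.e. iff j's share is at least 0.3125.
The only share above 0.3125 is Alex's 6/19, contributing 11; the remaining 5 contribute 0. Total contributed: 11.
Finn keeps 11 and receives 3.2 × 11 × 2/19 = 3.71 from the shared-equipment pool, for a payoff of 14.71.

14.71 hours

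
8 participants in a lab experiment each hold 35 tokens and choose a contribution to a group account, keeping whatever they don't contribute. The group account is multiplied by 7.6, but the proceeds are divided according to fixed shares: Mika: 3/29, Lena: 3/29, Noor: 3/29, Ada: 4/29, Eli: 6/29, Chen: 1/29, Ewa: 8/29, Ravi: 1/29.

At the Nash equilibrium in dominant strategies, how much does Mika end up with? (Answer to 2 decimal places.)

117.55 tokens

Player j's private return per contributed unit is 7.6 × (j's share). Contributing is weakly dominant for j when that share is at least 1/7.6 = 0.1316, and contributing 0 is dominant otherwise.
Ada, Eli and Ewa are above the threshold, contributing 35 each; the remaining 5 contribute 0. Total contributed: 105.
Mika keeps 35 and receives 7.6 × 105 × 3/29 = 82.55 from the group account, for a payoff of 117.55.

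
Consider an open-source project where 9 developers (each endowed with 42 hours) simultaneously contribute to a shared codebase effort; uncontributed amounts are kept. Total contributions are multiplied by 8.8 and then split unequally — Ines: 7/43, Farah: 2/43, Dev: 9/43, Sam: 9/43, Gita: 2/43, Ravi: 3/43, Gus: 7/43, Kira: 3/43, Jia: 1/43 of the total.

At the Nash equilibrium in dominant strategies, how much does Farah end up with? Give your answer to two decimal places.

Each unit j contributes comes back to j as 8.8 × (j's share), so j prefers to contribute only if that share exceeds 1/8.8 = 0.1136; otherwise keeping the unit dominates.
The shares above 0.1136 belong to Ines, Dev, Sam and Gus, contributing 42 each; the remaining 5 contribute 0. Total contributed: 168.
Farah keeps 42 and receives 8.8 × 168 × 2/43 = 68.76 from the shared codebase effort, for a payoff of 110.76.

110.76 hours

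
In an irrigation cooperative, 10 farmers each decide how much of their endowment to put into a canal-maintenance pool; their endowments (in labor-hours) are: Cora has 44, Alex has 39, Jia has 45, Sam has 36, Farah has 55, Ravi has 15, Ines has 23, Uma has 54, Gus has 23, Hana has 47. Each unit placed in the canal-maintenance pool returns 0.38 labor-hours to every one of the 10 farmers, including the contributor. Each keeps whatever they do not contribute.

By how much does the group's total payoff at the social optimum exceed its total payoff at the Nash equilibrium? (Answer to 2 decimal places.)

1066.80 labor-hours

The private return per contributed unit is 0.38 < 1 for everyone, so the Nash equilibrium is zero contribution and the group total is Σ E_j = 44 + 39 + 45 + 36 + 55 + 15 + 23 + 54 + 23 + 47 = 381.
Each contributed unit returns 3.800 to the group, so the social optimum is full contribution by everyone: group total = 3.800 × 381 = 1447.80.
Efficiency loss = (3.800 − 1) × 381 = 1066.80.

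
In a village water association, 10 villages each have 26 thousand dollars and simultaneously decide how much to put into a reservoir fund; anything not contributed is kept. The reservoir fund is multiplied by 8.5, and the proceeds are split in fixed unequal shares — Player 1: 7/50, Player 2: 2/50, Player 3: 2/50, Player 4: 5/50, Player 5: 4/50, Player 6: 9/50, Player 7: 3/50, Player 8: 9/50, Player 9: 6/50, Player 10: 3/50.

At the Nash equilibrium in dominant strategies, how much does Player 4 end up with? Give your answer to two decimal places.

Each unit j contributes comes back to j as 8.5 × (j's share), so j prefers to contribute only if that share exceeds 1/8.5 = 0.1176; otherwise keeping the unit dominates.
Player 1, Player 6, Player 8 and Player 9 are above the threshold, contributing 26 each; the remaining 6 contribute 0. Total contributed: 104.
Player 4 keeps 26 and receives 8.5 × 104 × 5/50 = 88.40 from the reservoir fund, for a payoff of 114.40.

114.40 thousand dollars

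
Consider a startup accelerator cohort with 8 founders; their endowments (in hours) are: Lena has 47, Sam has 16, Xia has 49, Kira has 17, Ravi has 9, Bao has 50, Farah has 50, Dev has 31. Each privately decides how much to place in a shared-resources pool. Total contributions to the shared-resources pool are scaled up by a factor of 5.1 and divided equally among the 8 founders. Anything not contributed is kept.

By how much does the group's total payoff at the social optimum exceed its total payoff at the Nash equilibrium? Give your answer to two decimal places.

The private return per contributed unit is 5.1/8 = 0.6375 < 1 for every player regardless of endowment, so the Nash equilibrium is zero contribution and the group total is Σ E_j = 47 + 16 + 49 + 17 + 9 + 50 + 50 + 31 = 269.
Each contributed unit returns 5.100 to the group, so the social optimum is full contribution by everyone: group total = 5.100 × 269 = 1371.90.
Efficiency loss = (5.100 − 1) × 269 = 1102.90.

1102.90 hours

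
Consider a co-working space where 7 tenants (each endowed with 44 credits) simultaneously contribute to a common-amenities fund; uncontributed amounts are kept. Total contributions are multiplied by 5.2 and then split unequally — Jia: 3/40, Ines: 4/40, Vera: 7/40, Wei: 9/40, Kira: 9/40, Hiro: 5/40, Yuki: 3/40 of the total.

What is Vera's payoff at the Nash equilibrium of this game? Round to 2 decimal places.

Each unit j contributes comes back to j as 5.2 × (j's share), so j prefers to contribute only if that share exceeds 1/5.2 = 0.1923; otherwise keeping the unit dominates.
Wei and Kira clear that bar, contributing 44 each; the remaining 5 contribute 0. Total contributed: 88.
Vera keeps 44 and receives 5.2 × 88 × 7/40 = 80.08 from the common-amenities fund, for a payoff of 124.08.

124.08 credits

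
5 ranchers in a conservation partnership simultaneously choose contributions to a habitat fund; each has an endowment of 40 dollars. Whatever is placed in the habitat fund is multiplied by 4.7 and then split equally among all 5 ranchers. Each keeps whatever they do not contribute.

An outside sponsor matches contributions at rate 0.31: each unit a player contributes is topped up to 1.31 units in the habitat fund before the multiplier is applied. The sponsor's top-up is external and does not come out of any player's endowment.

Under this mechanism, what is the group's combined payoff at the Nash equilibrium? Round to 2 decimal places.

Under the mechanism each unit contributed yields 4.7 × 1.31 / 5 = 1.2314 back to its contributor per unit of net cost, which exceeds 1, making full contribution the dominant choice for everyone.
At the Nash equilibrium everyone contributes 40. Group total payoff = 4.7 × 1.31 × 200 = 1231.40.

1231.40 dollars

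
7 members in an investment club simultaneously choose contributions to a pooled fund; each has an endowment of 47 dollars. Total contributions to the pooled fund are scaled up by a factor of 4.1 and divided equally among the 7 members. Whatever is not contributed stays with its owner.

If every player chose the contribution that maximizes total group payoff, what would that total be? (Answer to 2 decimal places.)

1348.90 dollars

Each contributed unit returns 4.100 to the group as a whole (0.5857 to each of 7 players), which exceeds 1, so the social optimum is full contribution: group total = 4.100 × 329 = 1348.90.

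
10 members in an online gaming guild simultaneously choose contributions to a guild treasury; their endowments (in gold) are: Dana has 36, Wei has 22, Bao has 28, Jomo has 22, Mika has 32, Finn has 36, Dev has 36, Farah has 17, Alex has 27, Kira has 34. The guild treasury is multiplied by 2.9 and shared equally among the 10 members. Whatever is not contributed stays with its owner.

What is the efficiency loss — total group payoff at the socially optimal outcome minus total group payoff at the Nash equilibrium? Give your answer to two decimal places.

551.00 gold

The private return per contributed unit is 2.9/10 = 0.2900 < 1 for every player regardless of endowment, so the Nash equilibrium is zero contribution and the group total is Σ E_j = 36 + 22 + 28 + 22 + 32 + 36 + 36 + 17 + 27 + 34 = 290.
Each contributed unit returns 2.900 to the group, so the social optimum is full contribution by everyone: group total = 2.900 × 290 = 841.00.
Efficiency loss = (2.900 − 1) × 290 = 551.00.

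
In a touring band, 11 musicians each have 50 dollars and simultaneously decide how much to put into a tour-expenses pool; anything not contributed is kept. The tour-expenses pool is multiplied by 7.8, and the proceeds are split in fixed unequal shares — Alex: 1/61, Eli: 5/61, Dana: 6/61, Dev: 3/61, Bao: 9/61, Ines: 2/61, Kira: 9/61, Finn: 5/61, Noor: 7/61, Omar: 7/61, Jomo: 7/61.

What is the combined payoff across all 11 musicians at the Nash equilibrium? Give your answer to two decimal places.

1230.00 dollars

Each unit j contributes comes back to j as 7.8 × (j's share), so j prefers to contribute only if that share exceeds 1/7.8 = 0.1282; otherwise keeping the unit dominates.
Bao and Kira clear that bar, contributing 50 each; the remaining 9 contribute 0. Total contributed: 100.
The tour-expenses pool pays out 7.8 × 100 = 780.00 in total (split across the unequal shares, but the aggregate is all that matters for the group sum).
The 9 free-riders keep 50 each, adding 450. Group total = 450 + 780.00 = 1230.00.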